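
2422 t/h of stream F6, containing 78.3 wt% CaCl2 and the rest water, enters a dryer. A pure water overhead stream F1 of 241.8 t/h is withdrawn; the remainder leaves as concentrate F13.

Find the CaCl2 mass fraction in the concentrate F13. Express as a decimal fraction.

0.870

CaCl2 is not removed: 2422×0.783 = 1896.4 t/h of CaCl2 enters F13.
Concentrate = 2422 − 241.8 = 2180.2 t/h.
Mass fraction = 1896.4/2180.2 = 0.870.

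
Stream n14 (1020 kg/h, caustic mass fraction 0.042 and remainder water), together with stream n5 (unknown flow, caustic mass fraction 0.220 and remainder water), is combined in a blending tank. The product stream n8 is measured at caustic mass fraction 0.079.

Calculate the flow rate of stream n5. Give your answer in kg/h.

Let n5 be the unknown flow. Total out = 1020 + n5.
caustic balance: 42.84 + 0.220·n5 = 0.079·(1020 + n5)
(0.220 − 0.079)·n5 = 0.079×1020 − 42.84 = 37.74
n5 = 37.74 / 0.141 = 267.66 kg/h

267.7 kg/h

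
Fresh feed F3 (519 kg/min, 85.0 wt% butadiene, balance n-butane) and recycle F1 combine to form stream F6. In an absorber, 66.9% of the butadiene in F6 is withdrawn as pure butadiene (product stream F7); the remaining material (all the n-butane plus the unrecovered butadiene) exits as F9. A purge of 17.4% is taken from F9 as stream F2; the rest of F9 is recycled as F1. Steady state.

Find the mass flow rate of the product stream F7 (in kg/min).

406.2 kg/min

butadiene in F6: m_A = 519×0.850 + (1−0.174)·(1−0.669)·m_A, so m_A = 441.15/0.7266 = 607.15 kg/min.
Product F7 = 0.669×607.15 = 406.18 kg/min.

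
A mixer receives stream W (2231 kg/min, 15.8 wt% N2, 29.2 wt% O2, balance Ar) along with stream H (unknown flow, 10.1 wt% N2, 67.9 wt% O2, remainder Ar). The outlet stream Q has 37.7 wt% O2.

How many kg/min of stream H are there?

627.9 kg/min

Let H be the unknown flow. Total out = 2231 + H.
O2 balance: 651.45 + 0.679·H = 0.377·(2231 + H)
(0.679 − 0.377)·H = 0.377×2231 − 651.45 = 189.63
H = 189.63 / 0.302 = 627.93 kg/min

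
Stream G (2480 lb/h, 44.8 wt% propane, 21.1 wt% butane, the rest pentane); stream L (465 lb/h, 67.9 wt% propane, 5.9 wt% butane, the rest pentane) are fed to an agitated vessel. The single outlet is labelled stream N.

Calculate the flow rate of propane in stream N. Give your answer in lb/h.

1427 lb/h

propane out = propane in = 2480×0.448 + 465×0.679 = 1426.8 lb/h.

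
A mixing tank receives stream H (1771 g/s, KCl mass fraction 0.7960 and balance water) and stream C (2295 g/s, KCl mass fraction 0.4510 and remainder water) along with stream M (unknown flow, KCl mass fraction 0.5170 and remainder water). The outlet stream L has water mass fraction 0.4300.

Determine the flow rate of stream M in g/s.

Let M be the unknown flow. Total out = 4066 + M.
water balance: 1621.2 + 0.483·M = 0.430·(4066 + M)
(0.483 − 0.430)·M = 0.430×4066 − 1621.2 = 127.14
M = 127.14 / 0.053 = 2398.9 g/s

2399 g/s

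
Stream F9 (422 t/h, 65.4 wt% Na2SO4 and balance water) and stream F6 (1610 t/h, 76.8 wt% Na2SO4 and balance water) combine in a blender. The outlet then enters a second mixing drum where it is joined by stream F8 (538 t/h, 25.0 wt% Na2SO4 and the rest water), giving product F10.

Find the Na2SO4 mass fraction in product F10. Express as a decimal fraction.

0.641

Overall, product flow = 2570 t/h.
Na2SO4 in = 422×0.654 + 1610×0.768 + 538×0.250 = 1647 t/h.
Na2SO4 fraction in F10 = 0.641.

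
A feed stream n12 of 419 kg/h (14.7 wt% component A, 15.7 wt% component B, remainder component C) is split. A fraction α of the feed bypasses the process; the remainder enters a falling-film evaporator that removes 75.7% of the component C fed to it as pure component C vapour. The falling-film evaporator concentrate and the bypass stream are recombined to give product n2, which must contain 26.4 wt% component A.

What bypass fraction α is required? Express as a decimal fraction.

All 419×0.147 = 61.593 kg/h of component A reaches n2, so n2 = 61.593/0.264 = 233.31 kg/h and vapour = 185.69 kg/h.
The evaporator receives (1−α)·419 of feed at 0.696 component C and removes 0.757 of that component C:
0.757×0.696×(1−α)×419 = 185.69
(1−α) = 185.69/220.76 = 0.8412;  α = 0.1588.

0.159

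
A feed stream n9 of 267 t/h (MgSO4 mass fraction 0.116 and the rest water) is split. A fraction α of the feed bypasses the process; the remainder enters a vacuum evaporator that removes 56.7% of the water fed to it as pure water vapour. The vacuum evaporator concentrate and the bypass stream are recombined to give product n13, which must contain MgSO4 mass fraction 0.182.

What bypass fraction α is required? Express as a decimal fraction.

All 267×0.116 = 30.972 t/h of MgSO4 reaches n13, so n13 = 30.972/0.182 = 170.18 t/h and vapour = 96.824 t/h.
The evaporator receives (1−α)·267 of feed at 0.884 water and removes 0.567 of that water:
0.567×0.884×(1−α)×267 = 96.824
(1−α) = 96.824/133.83 = 0.7235;  α = 0.2765.

0.277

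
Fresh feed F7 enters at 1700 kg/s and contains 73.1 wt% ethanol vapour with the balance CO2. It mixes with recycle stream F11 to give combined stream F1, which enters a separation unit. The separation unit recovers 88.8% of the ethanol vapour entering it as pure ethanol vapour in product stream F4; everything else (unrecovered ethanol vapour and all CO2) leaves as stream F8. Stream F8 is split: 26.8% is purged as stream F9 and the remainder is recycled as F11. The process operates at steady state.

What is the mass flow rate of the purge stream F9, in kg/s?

CO2 enters only via F7 and leaves only via the purge: 1700×0.269 = 0.268×(CO2 in F8), and the separation unit passes all CO2, so CO2 in F1 = CO2 in F8 = 1706.3 kg/s.
ethanol vapour in F1: m_A = 1700×0.731 + (1−0.268)·(1−0.888)·m_A, so m_A = 1242.7/0.9180 = 1353.7 kg/s.
F8 = (1−0.888)×1353.7 + 1706.3 = 1858 kg/s.
Purge F9 = 0.268×1858 = 497.93 kg/s.

497.9 kg/s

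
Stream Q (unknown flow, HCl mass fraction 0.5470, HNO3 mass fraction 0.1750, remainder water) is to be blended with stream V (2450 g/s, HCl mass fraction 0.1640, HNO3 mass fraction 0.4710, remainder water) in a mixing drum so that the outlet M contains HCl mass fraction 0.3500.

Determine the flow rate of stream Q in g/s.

Let Q be the unknown flow. Total out = 2450 + Q.
HCl balance: 401.8 + 0.547·Q = 0.350·(2450 + Q)
(0.547 − 0.350)·Q = 0.350×2450 − 401.8 = 455.7
Q = 455.7 / 0.197 = 2313.2 g/s

2313 g/s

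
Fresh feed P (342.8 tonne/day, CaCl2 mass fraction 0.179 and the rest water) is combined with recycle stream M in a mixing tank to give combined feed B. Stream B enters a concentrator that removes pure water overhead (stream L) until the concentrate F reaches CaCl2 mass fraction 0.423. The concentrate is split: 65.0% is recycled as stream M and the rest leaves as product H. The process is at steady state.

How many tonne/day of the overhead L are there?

197.7 tonne/day

Overall CaCl2 balance (none leaves overhead): CaCl2 in fresh feed = CaCl2 in product, i.e. 342.8×0.179 = (1−0.650)·F·0.423.
F = 61.361/(0.423×0.350) = 414.46 tonne/day.
Recycle M = 0.650×414.46 = 269.4 tonne/day.
Combined feed B = 342.8 + 269.4 = 612.2 tonne/day.
Overhead L = B − F = 612.2 − 414.46 = 197.74 tonne/day.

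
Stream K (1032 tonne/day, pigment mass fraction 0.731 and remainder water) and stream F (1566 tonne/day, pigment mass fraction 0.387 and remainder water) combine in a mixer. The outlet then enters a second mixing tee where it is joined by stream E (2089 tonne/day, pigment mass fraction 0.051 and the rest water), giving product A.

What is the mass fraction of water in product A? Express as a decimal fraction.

0.687

Overall, product flow = 4687 tonne/day.
water in = 1032×0.269 + 1566×0.613 + 2089×0.949 = 3220 tonne/day.
water fraction in A = 0.687.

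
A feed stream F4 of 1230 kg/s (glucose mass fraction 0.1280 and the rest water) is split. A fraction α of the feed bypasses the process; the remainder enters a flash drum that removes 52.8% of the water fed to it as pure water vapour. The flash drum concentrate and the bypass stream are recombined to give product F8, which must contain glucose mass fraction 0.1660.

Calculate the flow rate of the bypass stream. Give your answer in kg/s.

618.5 kg/s

All 1230×0.128 = 157.44 kg/s of glucose reaches F8, so F8 = 157.44/0.166 = 948.43 kg/s and vapour = 281.57 kg/s.
The evaporator receives (1−α)·1230 of feed at 0.872 water and removes 0.528 of that water:
0.528×0.872×(1−α)×1230 = 281.57
(1−α) = 281.57/566.31 = 0.4972;  α = 0.5028.
Bypass flow = 0.5028×1230 = 618.45 kg/s.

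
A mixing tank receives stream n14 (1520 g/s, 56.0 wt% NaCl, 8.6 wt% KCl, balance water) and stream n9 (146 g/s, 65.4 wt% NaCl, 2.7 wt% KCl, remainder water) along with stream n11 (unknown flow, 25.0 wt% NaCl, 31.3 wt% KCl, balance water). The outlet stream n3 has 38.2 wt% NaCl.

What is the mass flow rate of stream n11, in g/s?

2351 g/s

Let n11 be the unknown flow. Total out = 1666 + n11.
NaCl balance: 946.68 + 0.250·n11 = 0.382·(1666 + n11)
(0.250 − 0.382)·n11 = 0.382×1666 − 946.68 = -310.27
n11 = -310.27 / -0.132 = 2350.5 g/s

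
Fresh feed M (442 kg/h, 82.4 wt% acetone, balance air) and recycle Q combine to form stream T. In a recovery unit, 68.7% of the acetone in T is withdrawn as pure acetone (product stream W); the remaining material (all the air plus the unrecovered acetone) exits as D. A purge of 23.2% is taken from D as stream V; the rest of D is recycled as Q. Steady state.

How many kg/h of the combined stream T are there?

814.8 kg/h

air enters only via M and leaves only via the purge: 442×0.176 = 0.232×(air in D), and the recovery unit passes all air, so air in T = air in D = 335.31 kg/h.
acetone in T: m_A = 442×0.824 + (1−0.232)·(1−0.687)·m_A, so m_A = 364.21/0.7596 = 479.46 kg/h.
T = 479.46 + 335.31 = 814.77 kg/h.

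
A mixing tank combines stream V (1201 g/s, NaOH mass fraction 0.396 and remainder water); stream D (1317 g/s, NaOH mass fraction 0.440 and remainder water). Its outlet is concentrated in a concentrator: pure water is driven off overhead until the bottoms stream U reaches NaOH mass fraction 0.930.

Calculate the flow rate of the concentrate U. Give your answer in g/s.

NaOH entering = 1201×0.396 + 1317×0.440 = 1055.1 g/s.
All NaOH reports to U, so U = 1055.1/0.930 = 1134.5 g/s.

1134 g/s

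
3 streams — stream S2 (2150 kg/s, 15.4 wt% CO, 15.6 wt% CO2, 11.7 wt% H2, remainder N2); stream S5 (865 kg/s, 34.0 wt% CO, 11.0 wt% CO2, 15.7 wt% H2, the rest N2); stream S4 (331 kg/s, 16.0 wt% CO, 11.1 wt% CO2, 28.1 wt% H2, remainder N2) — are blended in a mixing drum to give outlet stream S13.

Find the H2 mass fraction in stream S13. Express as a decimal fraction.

0.144

Total flow out = 2150 + 865 + 331 = 3346 kg/s.
H2 in = 2150×0.117 + 865×0.157 + 331×0.281 = 480.37 kg/s.
H2 mass fraction in S13 = 480.37/3346 = 0.144.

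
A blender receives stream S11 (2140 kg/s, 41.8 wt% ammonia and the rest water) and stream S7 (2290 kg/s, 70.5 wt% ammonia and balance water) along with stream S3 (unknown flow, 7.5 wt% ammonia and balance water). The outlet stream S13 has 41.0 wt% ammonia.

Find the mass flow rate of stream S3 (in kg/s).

Let S3 be the unknown flow. Total out = 4430 + S3.
ammonia balance: 2509 + 0.075·S3 = 0.410·(4430 + S3)
(0.075 − 0.410)·S3 = 0.410×4430 − 2509 = -692.67
S3 = -692.67 / -0.335 = 2067.7 kg/s

2068 kg/s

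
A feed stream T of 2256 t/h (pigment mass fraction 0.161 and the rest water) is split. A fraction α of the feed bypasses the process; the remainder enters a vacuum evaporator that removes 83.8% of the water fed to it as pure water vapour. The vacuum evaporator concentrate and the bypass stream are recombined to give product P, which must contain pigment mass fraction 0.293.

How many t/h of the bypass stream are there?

All 2256×0.161 = 363.22 t/h of pigment reaches P, so P = 363.22/0.293 = 1239.6 t/h and vapour = 1016.4 t/h.
The evaporator receives (1−α)·2256 of feed at 0.839 water and removes 0.838 of that water:
0.838×0.839×(1−α)×2256 = 1016.4
(1−α) = 1016.4/1586.2 = 0.6408;  α = 0.3592.
Bypass flow = 0.3592×2256 = 810.43 t/h.

810.4 t/h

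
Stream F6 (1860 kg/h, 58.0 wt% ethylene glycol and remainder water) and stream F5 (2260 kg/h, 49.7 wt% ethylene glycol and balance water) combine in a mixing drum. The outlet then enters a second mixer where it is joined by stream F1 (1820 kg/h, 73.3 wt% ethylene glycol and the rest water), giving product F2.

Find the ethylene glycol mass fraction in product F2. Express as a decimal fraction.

Overall, product flow = 5940 kg/h.
ethylene glycol in = 1860×0.580 + 2260×0.497 + 1820×0.733 = 3536.1 kg/h.
ethylene glycol fraction in F2 = 0.5953.

0.5953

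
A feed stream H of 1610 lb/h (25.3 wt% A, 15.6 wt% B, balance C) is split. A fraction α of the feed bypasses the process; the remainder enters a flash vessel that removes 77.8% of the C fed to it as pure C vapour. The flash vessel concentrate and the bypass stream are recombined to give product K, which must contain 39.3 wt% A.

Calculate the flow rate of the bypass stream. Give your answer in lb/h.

All 1610×0.253 = 407.33 lb/h of A reaches K, so K = 407.33/0.393 = 1036.5 lb/h and vapour = 573.54 lb/h.
The evaporator receives (1−α)·1610 of feed at 0.591 C and removes 0.778 of that C:
0.778×0.591×(1−α)×1610 = 573.54
(1−α) = 573.54/740.27 = 0.7748;  α = 0.2252.
Bypass flow = 0.2252×1610 = 362.63 lb/h.

362.6 lb/h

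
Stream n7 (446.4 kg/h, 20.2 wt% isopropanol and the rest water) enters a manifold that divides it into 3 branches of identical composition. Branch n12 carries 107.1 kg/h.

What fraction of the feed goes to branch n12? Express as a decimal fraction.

Fraction to n12 = 107.1/446.4 = 0.2399.

0.240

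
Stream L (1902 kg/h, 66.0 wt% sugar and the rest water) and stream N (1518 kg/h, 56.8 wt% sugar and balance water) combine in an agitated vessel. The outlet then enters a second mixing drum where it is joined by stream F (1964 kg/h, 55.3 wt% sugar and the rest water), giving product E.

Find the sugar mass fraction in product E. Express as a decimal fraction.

Overall, product flow = 5384 kg/h.
sugar in = 1902×0.660 + 1518×0.568 + 1964×0.553 = 3203.6 kg/h.
sugar fraction in E = 0.595.

0.595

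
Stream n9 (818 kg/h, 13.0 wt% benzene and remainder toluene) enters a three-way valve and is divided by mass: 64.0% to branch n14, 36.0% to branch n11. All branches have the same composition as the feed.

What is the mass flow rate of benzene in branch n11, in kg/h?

38.28 kg/h

Branch n11 total = 0.360×818 = 294.48 kg/h.
benzene in n11 = 0.130×294.48 = 38.282 kg/h.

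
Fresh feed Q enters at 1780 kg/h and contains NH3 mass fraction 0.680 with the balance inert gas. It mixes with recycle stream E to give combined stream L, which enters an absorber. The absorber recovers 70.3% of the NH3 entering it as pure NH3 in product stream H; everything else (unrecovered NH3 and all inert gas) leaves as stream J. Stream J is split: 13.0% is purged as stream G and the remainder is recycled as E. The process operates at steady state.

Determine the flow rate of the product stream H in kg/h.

1147 kg/h

NH3 in L: m_A = 1780×0.680 + (1−0.130)·(1−0.703)·m_A, so m_A = 1210.4/0.7416 = 1632.1 kg/h.
Product H = 0.703×1632.1 = 1147.4 kg/h.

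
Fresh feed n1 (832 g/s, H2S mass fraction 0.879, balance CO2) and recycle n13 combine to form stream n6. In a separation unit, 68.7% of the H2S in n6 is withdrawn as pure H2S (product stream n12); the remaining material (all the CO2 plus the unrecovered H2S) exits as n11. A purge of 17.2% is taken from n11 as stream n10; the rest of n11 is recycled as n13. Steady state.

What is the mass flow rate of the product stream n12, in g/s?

H2S in n6: m_A = 832×0.879 + (1−0.172)·(1−0.687)·m_A, so m_A = 731.33/0.7408 = 987.17 g/s.
Product n12 = 0.687×987.17 = 678.18 g/s.

678.2 g/s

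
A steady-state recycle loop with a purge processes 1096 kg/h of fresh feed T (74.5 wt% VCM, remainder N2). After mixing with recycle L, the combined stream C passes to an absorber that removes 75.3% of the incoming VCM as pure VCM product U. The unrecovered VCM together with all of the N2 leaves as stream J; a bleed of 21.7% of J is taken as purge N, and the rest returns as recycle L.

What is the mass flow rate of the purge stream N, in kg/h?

333.7 kg/h

N2 enters only via T and leaves only via the purge: 1096×0.255 = 0.217×(N2 in J), and the absorber passes all N2, so N2 in C = N2 in J = 1287.9 kg/h.
VCM in C: m_A = 1096×0.745 + (1−0.217)·(1−0.753)·m_A, so m_A = 816.52/0.8066 = 1012.3 kg/h.
J = (1−0.753)×1012.3 + 1287.9 = 1538 kg/h.
Purge N = 0.217×1538 = 333.74 kg/h.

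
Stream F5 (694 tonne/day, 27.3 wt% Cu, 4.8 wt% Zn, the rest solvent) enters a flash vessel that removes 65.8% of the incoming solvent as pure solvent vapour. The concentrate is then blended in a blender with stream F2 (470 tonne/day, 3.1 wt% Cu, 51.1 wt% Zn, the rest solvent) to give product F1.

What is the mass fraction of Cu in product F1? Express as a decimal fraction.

0.239

Vapour removed = 0.658×0.679×694 = 310.07 tonne/day; concentrate = 383.93 tonne/day.
Cu reaching the mixer = 189.46 (from concentrate) + 470×0.031 = 204.03 tonne/day.
Product flow = 383.93 + 470 = 853.93 tonne/day; Cu fraction = 0.239.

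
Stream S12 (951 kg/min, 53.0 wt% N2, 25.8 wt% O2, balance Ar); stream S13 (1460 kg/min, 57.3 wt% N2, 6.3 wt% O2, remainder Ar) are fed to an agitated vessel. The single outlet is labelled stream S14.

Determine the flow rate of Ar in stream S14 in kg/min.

Ar out = Ar in = 951×0.212 + 1460×0.364 = 733.05 kg/min.

733.1 kg/min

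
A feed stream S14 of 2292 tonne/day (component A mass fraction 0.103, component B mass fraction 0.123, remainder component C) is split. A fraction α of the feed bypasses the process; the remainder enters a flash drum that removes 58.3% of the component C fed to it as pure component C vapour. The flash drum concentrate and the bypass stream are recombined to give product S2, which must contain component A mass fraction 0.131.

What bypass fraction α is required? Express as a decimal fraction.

0.526

All 2292×0.103 = 236.08 tonne/day of component A reaches S2, so S2 = 236.08/0.131 = 1802.1 tonne/day and vapour = 489.89 tonne/day.
The evaporator receives (1−α)·2292 of feed at 0.774 component C and removes 0.583 of that component C:
0.583×0.774×(1−α)×2292 = 489.89
(1−α) = 489.89/1034.2 = 0.4737;  α = 0.5263.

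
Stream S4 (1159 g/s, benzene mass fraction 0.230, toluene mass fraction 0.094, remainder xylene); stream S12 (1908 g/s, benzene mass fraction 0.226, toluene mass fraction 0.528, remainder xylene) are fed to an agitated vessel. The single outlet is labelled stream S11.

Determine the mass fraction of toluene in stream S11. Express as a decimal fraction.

Total flow out = 1159 + 1908 = 3067 g/s.
toluene in = 1159×0.094 + 1908×0.528 = 1116.4 g/s.
toluene mass fraction in S11 = 1116.4/3067 = 0.364.

0.364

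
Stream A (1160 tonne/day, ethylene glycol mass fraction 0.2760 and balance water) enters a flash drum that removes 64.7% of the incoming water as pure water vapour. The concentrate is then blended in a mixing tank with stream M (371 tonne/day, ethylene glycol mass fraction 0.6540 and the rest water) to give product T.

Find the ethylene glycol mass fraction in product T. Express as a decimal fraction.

0.5698

Vapour removed = 0.647×0.724×1160 = 543.38 tonne/day; concentrate = 616.62 tonne/day.
ethylene glycol reaching the mixer = 320.16 (from concentrate) + 371×0.654 = 562.79 tonne/day.
Product flow = 616.62 + 371 = 987.62 tonne/day; ethylene glycol fraction = 0.5698.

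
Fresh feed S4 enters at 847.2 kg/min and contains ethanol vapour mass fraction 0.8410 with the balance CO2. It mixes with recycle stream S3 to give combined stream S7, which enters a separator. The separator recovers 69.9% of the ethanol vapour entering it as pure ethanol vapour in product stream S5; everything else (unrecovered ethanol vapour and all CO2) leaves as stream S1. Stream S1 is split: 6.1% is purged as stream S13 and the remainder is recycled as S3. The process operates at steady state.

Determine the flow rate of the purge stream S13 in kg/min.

152.9 kg/min

CO2 enters only via S4 and leaves only via the purge: 847.2×0.159 = 0.061×(CO2 in S1), and the separator passes all CO2, so CO2 in S7 = CO2 in S1 = 2208.3 kg/min.
ethanol vapour in S7: m_A = 847.2×0.841 + (1−0.061)·(1−0.699)·m_A, so m_A = 712.5/0.7174 = 993.22 kg/min.
S1 = (1−0.699)×993.22 + 2208.3 = 2507.2 kg/min.
Purge S13 = 0.061×2507.2 = 152.94 kg/min.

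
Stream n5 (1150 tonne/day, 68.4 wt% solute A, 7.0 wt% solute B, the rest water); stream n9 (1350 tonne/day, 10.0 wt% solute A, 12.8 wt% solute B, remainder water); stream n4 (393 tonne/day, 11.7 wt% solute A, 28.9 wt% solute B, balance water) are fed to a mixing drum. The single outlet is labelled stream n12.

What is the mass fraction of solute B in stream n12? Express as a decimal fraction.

Total flow out = 1150 + 1350 + 393 = 2893 tonne/day.
solute B in = 1150×0.070 + 1350×0.128 + 393×0.289 = 366.88 tonne/day.
solute B mass fraction in n12 = 366.88/2893 = 0.127.

0.127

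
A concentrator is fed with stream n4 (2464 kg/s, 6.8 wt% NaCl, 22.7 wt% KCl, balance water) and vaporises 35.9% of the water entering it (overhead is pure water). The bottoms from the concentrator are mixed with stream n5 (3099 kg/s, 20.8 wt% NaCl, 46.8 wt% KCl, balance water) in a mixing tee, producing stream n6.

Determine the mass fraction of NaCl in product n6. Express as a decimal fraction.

0.1644

Vapour removed = 0.359×0.705×2464 = 623.63 kg/s; concentrate = 1840.4 kg/s.
NaCl reaching the mixer = 167.55 (from concentrate) + 3099×0.208 = 812.14 kg/s.
Product flow = 1840.4 + 3099 = 4939.4 kg/s; NaCl fraction = 0.1644.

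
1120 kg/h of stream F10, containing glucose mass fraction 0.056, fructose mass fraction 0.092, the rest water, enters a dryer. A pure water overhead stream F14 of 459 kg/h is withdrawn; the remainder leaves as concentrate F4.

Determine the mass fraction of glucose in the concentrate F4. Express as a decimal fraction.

glucose is not removed: 1120×0.056 = 62.72 kg/h of glucose enters F4.
Concentrate = 1120 − 459 = 661 kg/h.
Mass fraction = 62.72/661 = 0.095.

0.095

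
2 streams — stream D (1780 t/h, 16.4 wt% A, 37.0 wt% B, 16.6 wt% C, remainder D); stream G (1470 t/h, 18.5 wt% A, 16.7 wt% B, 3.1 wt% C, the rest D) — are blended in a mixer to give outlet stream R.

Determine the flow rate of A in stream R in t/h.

563.9 t/h

A out = A in = 1780×0.164 + 1470×0.185 = 563.87 t/h.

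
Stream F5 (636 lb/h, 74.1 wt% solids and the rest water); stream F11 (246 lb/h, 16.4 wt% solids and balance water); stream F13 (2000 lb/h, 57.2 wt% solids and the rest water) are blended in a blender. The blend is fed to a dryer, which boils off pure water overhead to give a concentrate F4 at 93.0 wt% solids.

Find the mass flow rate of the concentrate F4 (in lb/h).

solids entering = 636×0.741 + 246×0.164 + 2000×0.572 = 1655.6 lb/h.
All solids reports to F4, so F4 = 1655.6/0.930 = 1780.2 lb/h.

1780 lb/h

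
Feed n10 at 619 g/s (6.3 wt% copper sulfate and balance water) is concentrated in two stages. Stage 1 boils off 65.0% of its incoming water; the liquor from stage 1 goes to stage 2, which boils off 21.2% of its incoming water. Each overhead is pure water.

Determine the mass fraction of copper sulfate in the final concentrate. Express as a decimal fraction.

0.196

water in feed = 619×0.937 = 580 g/s.
After stage 1: water left = (1−0.650)×580 = 203; stream total = 242 g/s.
After stage 2: water left = (1−0.212)×203 = 159.96; final concentrate = 198.96 g/s.
copper sulfate fraction = 38.997/198.96 = 0.196.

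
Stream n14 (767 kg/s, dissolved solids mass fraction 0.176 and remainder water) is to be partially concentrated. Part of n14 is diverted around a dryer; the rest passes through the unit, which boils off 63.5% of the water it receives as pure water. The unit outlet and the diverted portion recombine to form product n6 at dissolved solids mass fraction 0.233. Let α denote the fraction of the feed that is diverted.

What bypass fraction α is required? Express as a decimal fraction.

0.532

All 767×0.176 = 134.99 kg/s of dissolved solids reaches n6, so n6 = 134.99/0.233 = 579.36 kg/s and vapour = 187.64 kg/s.
The evaporator receives (1−α)·767 of feed at 0.824 water and removes 0.635 of that water:
0.635×0.824×(1−α)×767 = 187.64
(1−α) = 187.64/401.33 = 0.4675;  α = 0.5325.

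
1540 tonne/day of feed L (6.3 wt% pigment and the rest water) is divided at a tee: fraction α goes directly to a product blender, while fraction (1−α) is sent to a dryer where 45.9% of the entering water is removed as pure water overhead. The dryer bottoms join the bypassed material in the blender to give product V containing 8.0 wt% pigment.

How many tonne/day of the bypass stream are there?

All 1540×0.063 = 97.02 tonne/day of pigment reaches V, so V = 97.02/0.080 = 1212.8 tonne/day and vapour = 327.25 tonne/day.
The evaporator receives (1−α)·1540 of feed at 0.937 water and removes 0.459 of that water:
0.459×0.937×(1−α)×1540 = 327.25
(1−α) = 327.25/662.33 = 0.4941;  α = 0.5059.
Bypass flow = 0.5059×1540 = 779.1 tonne/day.

779.1 tonne/day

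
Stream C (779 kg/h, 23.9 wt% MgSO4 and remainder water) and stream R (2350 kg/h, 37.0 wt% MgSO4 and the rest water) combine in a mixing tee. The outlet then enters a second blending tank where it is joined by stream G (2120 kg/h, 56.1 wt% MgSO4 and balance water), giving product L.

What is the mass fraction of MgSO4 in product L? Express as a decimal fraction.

0.4277

Overall, product flow = 5249 kg/h.
MgSO4 in = 779×0.239 + 2350×0.370 + 2120×0.561 = 2245 kg/h.
MgSO4 fraction in L = 0.4277.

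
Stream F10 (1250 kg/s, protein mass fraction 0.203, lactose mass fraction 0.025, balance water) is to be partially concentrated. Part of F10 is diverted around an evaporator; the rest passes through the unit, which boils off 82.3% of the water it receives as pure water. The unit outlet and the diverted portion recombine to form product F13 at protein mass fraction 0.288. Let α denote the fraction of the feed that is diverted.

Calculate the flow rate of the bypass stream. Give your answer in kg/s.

All 1250×0.203 = 253.75 kg/s of protein reaches F13, so F13 = 253.75/0.288 = 881.08 kg/s and vapour = 368.92 kg/s.
The evaporator receives (1−α)·1250 of feed at 0.772 water and removes 0.823 of that water:
0.823×0.772×(1−α)×1250 = 368.92
(1−α) = 368.92/794.19 = 0.4645;  α = 0.5355.
Bypass flow = 0.5355×1250 = 669.34 kg/s.

669.3 kg/s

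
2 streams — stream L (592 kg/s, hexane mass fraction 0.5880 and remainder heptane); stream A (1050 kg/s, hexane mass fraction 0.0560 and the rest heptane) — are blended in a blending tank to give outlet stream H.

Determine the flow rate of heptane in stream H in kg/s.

heptane out = heptane in = 592×0.412 + 1050×0.944 = 1235.1 kg/s.

1235 kg/s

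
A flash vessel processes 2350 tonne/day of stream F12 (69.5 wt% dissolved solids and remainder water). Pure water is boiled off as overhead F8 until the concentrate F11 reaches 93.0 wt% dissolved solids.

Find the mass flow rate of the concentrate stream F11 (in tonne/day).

dissolved solids is conserved: 2350×0.695 = 1633.2 tonne/day all reports to the concentrate.
Concentrate = 1633.2/(target fraction) = 1756.2 tonne/day.

1756 tonne/day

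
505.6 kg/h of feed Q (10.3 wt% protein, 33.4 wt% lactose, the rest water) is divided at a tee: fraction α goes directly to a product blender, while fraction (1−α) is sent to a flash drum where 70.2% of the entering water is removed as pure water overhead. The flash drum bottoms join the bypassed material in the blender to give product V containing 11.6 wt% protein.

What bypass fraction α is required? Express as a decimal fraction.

All 505.6×0.103 = 52.077 kg/h of protein reaches V, so V = 52.077/0.116 = 448.94 kg/h and vapour = 56.662 kg/h.
The evaporator receives (1−α)·505.6 of feed at 0.563 water and removes 0.702 of that water:
0.702×0.563×(1−α)×505.6 = 56.662
(1−α) = 56.662/199.83 = 0.2836;  α = 0.7164.

0.716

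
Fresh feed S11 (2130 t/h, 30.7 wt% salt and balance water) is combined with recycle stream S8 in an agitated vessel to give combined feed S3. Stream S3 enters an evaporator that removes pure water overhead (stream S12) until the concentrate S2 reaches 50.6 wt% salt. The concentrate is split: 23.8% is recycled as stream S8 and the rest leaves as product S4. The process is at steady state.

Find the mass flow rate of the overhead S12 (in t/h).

837.7 t/h

Overall salt balance (none leaves overhead): salt in fresh feed = salt in product, i.e. 2130×0.307 = (1−0.238)·S2·0.506.
S2 = 653.91/(0.506×0.762) = 1695.9 t/h.
Recycle S8 = 0.238×1695.9 = 403.64 t/h.
Combined feed S3 = 2130 + 403.64 = 2533.6 t/h.
Overhead S12 = S3 − S2 = 2533.6 − 1695.9 = 837.69 t/h.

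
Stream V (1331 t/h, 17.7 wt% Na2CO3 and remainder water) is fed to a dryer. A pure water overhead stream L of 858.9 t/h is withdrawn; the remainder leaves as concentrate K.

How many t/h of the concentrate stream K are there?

472.1 t/h

Concentrate = 1331 − 858.9 = 472.1 t/h.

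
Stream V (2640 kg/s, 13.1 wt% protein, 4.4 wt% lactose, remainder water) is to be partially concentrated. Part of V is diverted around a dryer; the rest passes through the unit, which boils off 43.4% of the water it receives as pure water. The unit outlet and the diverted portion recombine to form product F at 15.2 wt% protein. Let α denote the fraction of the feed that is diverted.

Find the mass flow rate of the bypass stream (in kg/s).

1621 kg/s

All 2640×0.131 = 345.84 kg/s of protein reaches F, so F = 345.84/0.152 = 2275.3 kg/s and vapour = 364.74 kg/s.
The evaporator receives (1−α)·2640 of feed at 0.825 water and removes 0.434 of that water:
0.434×0.825×(1−α)×2640 = 364.74
(1−α) = 364.74/945.25 = 0.3859;  α = 0.6141.
Bypass flow = 0.6141×2640 = 1621.3 kg/s.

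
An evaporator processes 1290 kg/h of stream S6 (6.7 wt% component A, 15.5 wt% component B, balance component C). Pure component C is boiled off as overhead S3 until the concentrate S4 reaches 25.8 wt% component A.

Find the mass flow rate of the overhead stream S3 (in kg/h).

955 kg/h

component A is conserved: 1290×0.067 = 86.43 kg/h all reports to the concentrate.
Concentrate = 86.43/(target fraction) = 335 kg/h.
Overhead = 1290 − 335 = 955 kg/h.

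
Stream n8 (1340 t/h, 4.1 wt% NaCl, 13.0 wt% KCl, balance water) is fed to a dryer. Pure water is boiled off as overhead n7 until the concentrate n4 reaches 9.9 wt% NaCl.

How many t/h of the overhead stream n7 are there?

NaCl is conserved: 1340×0.041 = 54.94 t/h all reports to the concentrate.
Concentrate = 54.94/(target fraction) = 554.95 t/h.
Overhead = 1340 − 554.95 = 785.05 t/h.

785.1 t/h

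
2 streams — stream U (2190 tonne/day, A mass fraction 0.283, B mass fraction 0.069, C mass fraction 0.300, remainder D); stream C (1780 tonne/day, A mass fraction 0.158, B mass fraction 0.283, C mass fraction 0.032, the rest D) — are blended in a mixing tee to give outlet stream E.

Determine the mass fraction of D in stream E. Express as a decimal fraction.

0.428

Total flow out = 2190 + 1780 = 3970 tonne/day.
D in = 2190×0.348 + 1780×0.527 = 1700.2 tonne/day.
D mass fraction in E = 1700.2/3970 = 0.428.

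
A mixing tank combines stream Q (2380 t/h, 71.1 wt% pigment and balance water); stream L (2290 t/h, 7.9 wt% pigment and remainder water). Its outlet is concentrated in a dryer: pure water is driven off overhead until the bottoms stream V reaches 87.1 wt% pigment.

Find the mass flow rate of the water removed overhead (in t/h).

pigment entering = 2380×0.711 + 2290×0.079 = 1873.1 t/h.
All pigment reports to V, so V = 1873.1/0.871 = 2150.5 t/h.
Total feed = 4670 t/h; overhead = 4670 − 2150.5 = 2519.5 t/h.

2519 t/h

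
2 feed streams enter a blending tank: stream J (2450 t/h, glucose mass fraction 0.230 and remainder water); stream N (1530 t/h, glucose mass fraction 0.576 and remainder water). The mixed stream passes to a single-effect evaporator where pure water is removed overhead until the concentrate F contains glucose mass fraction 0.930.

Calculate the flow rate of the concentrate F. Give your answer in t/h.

glucose entering = 2450×0.230 + 1530×0.576 = 1444.8 t/h.
All glucose reports to F, so F = 1444.8/0.930 = 1553.5 t/h.

1554 t/h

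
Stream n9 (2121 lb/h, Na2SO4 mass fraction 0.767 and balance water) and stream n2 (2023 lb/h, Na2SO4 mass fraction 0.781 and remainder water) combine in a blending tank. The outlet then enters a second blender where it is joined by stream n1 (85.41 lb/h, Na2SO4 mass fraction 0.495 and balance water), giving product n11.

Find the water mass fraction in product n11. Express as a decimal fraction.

Overall, product flow = 4229.4 lb/h.
water in = 2121×0.233 + 2023×0.219 + 85.41×0.505 = 980.36 lb/h.
water fraction in n11 = 0.232.

0.232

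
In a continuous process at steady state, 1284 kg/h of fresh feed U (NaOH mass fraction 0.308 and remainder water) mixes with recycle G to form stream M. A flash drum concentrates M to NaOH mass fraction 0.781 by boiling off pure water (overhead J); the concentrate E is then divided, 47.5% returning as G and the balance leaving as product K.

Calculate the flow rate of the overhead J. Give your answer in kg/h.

777.6 kg/h

Overall NaOH balance (none leaves overhead): NaOH in fresh feed = NaOH in product, i.e. 1284×0.308 = (1−0.475)·E·0.781.
E = 395.47/(0.781×0.525) = 964.51 kg/h.
Recycle G = 0.475×964.51 = 458.14 kg/h.
Combined feed M = 1284 + 458.14 = 1742.1 kg/h.
Overhead J = M − E = 1742.1 − 964.51 = 777.63 kg/h.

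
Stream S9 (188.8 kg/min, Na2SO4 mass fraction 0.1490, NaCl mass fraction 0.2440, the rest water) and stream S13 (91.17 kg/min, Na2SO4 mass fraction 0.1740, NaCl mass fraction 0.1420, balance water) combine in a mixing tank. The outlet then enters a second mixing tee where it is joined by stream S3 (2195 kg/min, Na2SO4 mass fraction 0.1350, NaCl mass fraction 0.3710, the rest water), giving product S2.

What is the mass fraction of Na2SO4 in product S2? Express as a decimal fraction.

0.1375

Overall, product flow = 2475 kg/min.
Na2SO4 in = 188.8×0.149 + 91.17×0.174 + 2195×0.135 = 340.32 kg/min.
Na2SO4 fraction in S2 = 0.1375.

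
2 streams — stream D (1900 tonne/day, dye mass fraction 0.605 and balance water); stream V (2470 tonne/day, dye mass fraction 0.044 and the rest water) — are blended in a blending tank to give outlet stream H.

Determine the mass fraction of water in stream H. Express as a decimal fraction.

Total flow out = 1900 + 2470 = 4370 tonne/day.
water in = 1900×0.395 + 2470×0.956 = 3111.8 tonne/day.
water mass fraction in H = 3111.8/4370 = 0.712.

0.712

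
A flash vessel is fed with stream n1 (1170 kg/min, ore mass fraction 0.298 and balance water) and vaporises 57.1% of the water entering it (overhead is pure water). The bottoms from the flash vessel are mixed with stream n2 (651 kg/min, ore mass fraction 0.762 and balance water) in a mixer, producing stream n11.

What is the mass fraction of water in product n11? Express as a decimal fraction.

Vapour removed = 0.571×0.702×1170 = 468.99 kg/min; concentrate = 701.01 kg/min.
water reaching the mixer = 352.35 (from concentrate) + 651×0.238 = 507.29 kg/min.
Product flow = 701.01 + 651 = 1352 kg/min; water fraction = 0.375.

0.375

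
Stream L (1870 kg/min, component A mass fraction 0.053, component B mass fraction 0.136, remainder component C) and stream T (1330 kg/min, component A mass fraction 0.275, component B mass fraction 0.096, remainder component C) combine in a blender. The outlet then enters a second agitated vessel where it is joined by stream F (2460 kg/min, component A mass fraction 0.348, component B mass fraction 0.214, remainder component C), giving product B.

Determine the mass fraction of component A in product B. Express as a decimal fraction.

Overall, product flow = 5660 kg/min.
component A in = 1870×0.053 + 1330×0.275 + 2460×0.348 = 1320.9 kg/min.
component A fraction in B = 0.233.

0.233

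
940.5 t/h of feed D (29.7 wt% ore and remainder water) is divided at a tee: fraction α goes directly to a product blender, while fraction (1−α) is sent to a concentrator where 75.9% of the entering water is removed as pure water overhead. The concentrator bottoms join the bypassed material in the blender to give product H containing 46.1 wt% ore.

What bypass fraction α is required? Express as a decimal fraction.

0.333

All 940.5×0.297 = 279.33 t/h of ore reaches H, so H = 279.33/0.461 = 605.92 t/h and vapour = 334.58 t/h.
The evaporator receives (1−α)·940.5 of feed at 0.703 water and removes 0.759 of that water:
0.759×0.703×(1−α)×940.5 = 334.58
(1−α) = 334.58/501.83 = 0.6667;  α = 0.3333.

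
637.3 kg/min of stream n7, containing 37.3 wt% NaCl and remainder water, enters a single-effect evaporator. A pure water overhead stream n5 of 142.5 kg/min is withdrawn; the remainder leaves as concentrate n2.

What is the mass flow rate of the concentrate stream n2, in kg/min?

Concentrate = 637.3 − 142.5 = 494.8 kg/min.

494.8 kg/min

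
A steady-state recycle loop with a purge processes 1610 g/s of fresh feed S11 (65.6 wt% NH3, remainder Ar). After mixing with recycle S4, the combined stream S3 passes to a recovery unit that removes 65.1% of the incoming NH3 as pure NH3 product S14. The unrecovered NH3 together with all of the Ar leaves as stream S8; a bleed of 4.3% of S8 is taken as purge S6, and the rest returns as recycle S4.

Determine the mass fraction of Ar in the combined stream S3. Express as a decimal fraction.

0.8904

Ar enters only via S11 and leaves only via the purge: 1610×0.344 = 0.043×(Ar in S8), and the recovery unit passes all Ar, so Ar in S3 = Ar in S8 = 12880 g/s.
NH3 in S3: m_A = 1610×0.656 + (1−0.043)·(1−0.651)·m_A, so m_A = 1056.2/0.6660 = 1585.8 g/s.
S3 = 1585.8 + 12880 = 14466 g/s.
Ar fraction in S3 = 12880/14466 = 0.8904.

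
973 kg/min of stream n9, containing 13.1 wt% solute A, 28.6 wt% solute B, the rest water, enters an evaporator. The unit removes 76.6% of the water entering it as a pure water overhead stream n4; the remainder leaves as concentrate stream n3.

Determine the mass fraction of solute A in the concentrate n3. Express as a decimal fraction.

0.237

solute A is not removed: 973×0.131 = 127.46 kg/min of solute A enters n3.
water entering = 973×0.583 = 567.26 kg/min; overhead removed = 0.766×567.26 = 434.52 kg/min.
Concentrate = 973 − 434.52 = 538.48 kg/min.
Mass fraction = 127.46/538.48 = 0.237.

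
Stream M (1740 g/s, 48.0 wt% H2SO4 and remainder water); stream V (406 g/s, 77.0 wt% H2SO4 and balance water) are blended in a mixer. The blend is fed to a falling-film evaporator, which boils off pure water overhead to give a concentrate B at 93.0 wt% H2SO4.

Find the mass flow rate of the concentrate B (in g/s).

1234 g/s

H2SO4 entering = 1740×0.480 + 406×0.770 = 1147.8 g/s.
All H2SO4 reports to B, so B = 1147.8/0.930 = 1234.2 g/s.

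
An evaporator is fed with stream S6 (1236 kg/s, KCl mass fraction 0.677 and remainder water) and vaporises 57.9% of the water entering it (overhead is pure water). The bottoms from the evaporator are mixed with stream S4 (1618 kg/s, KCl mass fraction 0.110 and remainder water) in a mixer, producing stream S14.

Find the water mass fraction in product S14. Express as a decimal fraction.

0.613

Vapour removed = 0.579×0.323×1236 = 231.15 kg/s; concentrate = 1004.8 kg/s.
water reaching the mixer = 168.07 (from concentrate) + 1618×0.890 = 1608.1 kg/s.
Product flow = 1004.8 + 1618 = 2622.8 kg/s; water fraction = 0.613.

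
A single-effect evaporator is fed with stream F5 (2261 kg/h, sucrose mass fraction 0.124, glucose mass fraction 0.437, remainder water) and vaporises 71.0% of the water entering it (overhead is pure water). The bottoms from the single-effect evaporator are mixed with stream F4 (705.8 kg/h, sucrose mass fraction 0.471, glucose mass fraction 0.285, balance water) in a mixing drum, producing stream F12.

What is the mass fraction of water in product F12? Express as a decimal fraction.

Vapour removed = 0.710×0.439×2261 = 704.73 kg/h; concentrate = 1556.3 kg/h.
water reaching the mixer = 287.85 (from concentrate) + 705.8×0.244 = 460.06 kg/h.
Product flow = 1556.3 + 705.8 = 2262.1 kg/h; water fraction = 0.203.

0.203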